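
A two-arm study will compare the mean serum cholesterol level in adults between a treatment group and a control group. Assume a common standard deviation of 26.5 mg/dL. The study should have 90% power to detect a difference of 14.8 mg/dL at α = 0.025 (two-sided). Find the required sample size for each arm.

For two equal groups, n per group = 2·((z_{α/2} + z_β)·σ/δ)².
z_{α/2} = 2.241; z_β = 1.282 (power 90%).
n = 2 × (3.523 × 26.5 / 14.8)² = 2 × 39.79 = 79.58
Round up: n = 80 per group.

80 per group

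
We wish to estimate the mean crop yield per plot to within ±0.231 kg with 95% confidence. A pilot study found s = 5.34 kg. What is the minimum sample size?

n = 2053

For a mean, the margin of error is E = z·σ/√n, so n = (zσ/E)².
At 95% confidence, z = 1.960.
n = (1.960 × 5.34 / 0.231)² = 2052.91
Round up: n = 2053.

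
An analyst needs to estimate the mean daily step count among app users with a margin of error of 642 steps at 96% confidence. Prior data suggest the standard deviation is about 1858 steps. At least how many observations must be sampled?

For a mean, the margin of error is E = z·σ/√n, so n = (zσ/E)².
At 96% confidence, z = 2.054.
n = (2.054 × 1858 / 642)² = 35.34
Round up: n = 36.

36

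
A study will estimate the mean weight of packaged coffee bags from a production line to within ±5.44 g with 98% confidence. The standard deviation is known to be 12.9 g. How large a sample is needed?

31

For a mean, the margin of error is E = z·σ/√n, so n = (zσ/E)².
At 98% confidence, z = 2.326.
n = (2.326 × 12.9 / 5.44)² = 30.42
Round up: n = 31.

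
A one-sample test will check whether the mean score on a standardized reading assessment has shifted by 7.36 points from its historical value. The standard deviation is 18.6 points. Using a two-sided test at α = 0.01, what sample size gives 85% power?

For a one-sample z-test, n = ((z_{α/2} + z_β)·σ/δ)².
z_{α/2} = 2.576 (two-sided α = 0.01); z_β = 1.036 (power 85% → β = 0.15).
n = (3.612 × 18.6 / 7.36)² = 83.32
Round up: n = 84.

84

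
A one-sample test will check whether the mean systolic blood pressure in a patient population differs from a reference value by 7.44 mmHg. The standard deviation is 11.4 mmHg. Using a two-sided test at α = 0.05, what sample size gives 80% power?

19

For a one-sample z-test, n = ((z_{α/2} + z_β)·σ/δ)².
z_{α/2} = 1.960 (two-sided α = 0.05); z_β = 0.842 (power 80% → β = 0.2).
n = (2.802 × 11.4 / 7.44)² = 18.43
Round up: n = 19.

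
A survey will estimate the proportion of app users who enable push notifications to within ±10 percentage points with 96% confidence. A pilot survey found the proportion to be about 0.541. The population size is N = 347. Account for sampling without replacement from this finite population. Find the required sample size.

81

For a proportion with margin E = 0.1 at 96% confidence, z = 2.054.
n = p̂(1−p̂)(z/E)² = 0.541 × 0.459 × (2.054/0.1)² = 104.76 — call this n₀.
Finite-population correction with N = 347: n = n₀ / (1 + (n₀−1)/N) = 104.76 / 1.299 = 80.65
Round up: n = 81.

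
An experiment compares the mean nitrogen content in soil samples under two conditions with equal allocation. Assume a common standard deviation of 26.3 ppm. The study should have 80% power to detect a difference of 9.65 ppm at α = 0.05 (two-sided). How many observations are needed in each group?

For two equal groups, n per group = 2·((z_{α/2} + z_β)·σ/δ)².
z_{α/2} = 1.960; z_β = 0.842 (power 80%).
n = 2 × (2.802 × 26.3 / 9.65)² = 2 × 58.32 = 116.64
Round up: n = 117 per group.

117 per group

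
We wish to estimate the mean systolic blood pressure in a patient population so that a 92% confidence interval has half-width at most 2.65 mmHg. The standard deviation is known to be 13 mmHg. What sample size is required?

74

For a mean, the margin of error is E = z·σ/√n, so n = (zσ/E)².
At 92% confidence, z = 1.751.
n = (1.751 × 13 / 2.65)² = 73.78
Round up: n = 74.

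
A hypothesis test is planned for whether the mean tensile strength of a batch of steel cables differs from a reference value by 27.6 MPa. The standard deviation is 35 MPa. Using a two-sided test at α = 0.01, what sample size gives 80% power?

19

For a one-sample z-test, n = ((z_{α/2} + z_β)·σ/δ)².
z_{α/2} = 2.576 (two-sided α = 0.01); z_β = 0.842 (power 80% → β = 0.2).
n = (3.418 × 35 / 27.6)² = 18.79
Round up: n = 19.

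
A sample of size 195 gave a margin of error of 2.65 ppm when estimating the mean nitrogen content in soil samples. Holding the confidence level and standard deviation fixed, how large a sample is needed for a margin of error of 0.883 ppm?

1757

Margin of error scales as 1/√n, so n₂ = n₁·(E₁/E₂)².
n₂ = 195 × (2.65/0.883)² = 195 × 9.007 = 1756.37
Round up: n₂ = 1757.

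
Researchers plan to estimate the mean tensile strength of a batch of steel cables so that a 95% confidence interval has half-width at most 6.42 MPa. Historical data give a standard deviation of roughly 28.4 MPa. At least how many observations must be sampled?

n = 76

For a mean, the margin of error is E = z·σ/√n, so n = (zσ/E)².
At 95% confidence, z = 1.960.
n = (1.960 × 28.4 / 6.42)² = 75.18
Round up: n = 76.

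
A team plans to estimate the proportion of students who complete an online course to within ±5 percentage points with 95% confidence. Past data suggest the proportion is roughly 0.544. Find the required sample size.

382

For a proportion with margin E = 0.05 at 95% confidence, z = 1.960.
n = p̂(1−p̂)(z/E)² = 0.544 × 0.456 × (1.960/0.05)² = 381.19
Round up: n = 382.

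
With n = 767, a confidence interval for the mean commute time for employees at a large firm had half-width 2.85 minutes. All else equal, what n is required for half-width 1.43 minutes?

Margin of error scales as 1/√n, so n₂ = n₁·(E₁/E₂)².
n₂ = 767 × (2.85/1.43)² = 767 × 3.972 = 3046.52
Round up: n₂ = 3047.

n = 3047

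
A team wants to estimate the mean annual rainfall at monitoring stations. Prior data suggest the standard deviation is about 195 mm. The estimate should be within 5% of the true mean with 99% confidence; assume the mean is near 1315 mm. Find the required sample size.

59

For a mean, the margin of error is E = z·σ/√n, so n = (zσ/E)².
At 99% confidence, z = 2.576.
E = 5% of 1315 = 65.75 mm.
n = (2.576 × 195 / 65.75)² = 58.37
Round up: n = 59.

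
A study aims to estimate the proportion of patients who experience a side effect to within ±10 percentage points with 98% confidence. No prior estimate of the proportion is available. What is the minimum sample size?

For a proportion with margin E = 0.1 at 98% confidence, z = 2.326.
With no prior estimate, use p = 0.5, which maximizes p(1−p) at 0.25.
n = 0.25 × (z/E)² = 0.25 × (2.326/0.1)² = 135.26
Round up: n = 136.

n = 136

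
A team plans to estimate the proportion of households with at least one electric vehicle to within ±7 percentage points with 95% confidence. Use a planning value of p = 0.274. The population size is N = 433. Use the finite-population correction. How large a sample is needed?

115

For a proportion with margin E = 0.07 at 95% confidence, z = 1.960.
n = p̂(1−p̂)(z/E)² = 0.274 × 0.726 × (1.960/0.07)² = 155.96 — call this n₀.
Finite-population correction with N = 433: n = n₀ / (1 + (n₀−1)/N) = 155.96 / 1.358 = 114.85
Round up: n = 115.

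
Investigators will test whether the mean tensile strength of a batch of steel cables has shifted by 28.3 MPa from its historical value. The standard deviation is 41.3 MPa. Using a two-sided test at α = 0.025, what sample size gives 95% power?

33

For a one-sample z-test, n = ((z_{α/2} + z_β)·σ/δ)².
z_{α/2} = 2.241 (two-sided α = 0.025); z_β = 1.645 (power 95% → β = 0.05).
n = (3.886 × 41.3 / 28.3)² = 32.16
Round up: n = 33.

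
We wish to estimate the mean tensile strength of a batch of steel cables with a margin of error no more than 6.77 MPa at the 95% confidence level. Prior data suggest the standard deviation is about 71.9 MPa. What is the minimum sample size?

n = 434

For a mean, the margin of error is E = z·σ/√n, so n = (zσ/E)².
At 95% confidence, z = 1.960.
n = (1.960 × 71.9 / 6.77)² = 433.30
Round up: n = 434.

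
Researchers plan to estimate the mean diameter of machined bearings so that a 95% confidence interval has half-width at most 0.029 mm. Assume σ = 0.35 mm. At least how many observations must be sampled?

For a mean, the margin of error is E = z·σ/√n, so n = (zσ/E)².
At 95% confidence, z = 1.960.
n = (1.960 × 0.35 / 0.029)² = 559.57
Round up: n = 560.

n = 560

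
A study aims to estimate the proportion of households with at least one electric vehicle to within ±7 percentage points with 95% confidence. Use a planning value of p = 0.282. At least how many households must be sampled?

For a proportion with margin E = 0.07 at 95% confidence, z = 1.960.
n = p̂(1−p̂)(z/E)² = 0.282 × 0.718 × (1.960/0.07)² = 158.74
Round up: n = 159.

159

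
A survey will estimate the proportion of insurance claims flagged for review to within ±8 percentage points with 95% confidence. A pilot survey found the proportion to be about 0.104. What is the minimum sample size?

For a proportion with margin E = 0.08 at 95% confidence, z = 1.960.
n = p̂(1−p̂)(z/E)² = 0.104 × 0.896 × (1.960/0.08)² = 55.93
Round up: n = 56.

n = 56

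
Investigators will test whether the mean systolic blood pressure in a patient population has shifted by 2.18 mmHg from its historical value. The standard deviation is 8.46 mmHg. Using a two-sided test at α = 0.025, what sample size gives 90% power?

For a one-sample z-test, n = ((z_{α/2} + z_β)·σ/δ)².
z_{α/2} = 2.241 (two-sided α = 0.025); z_β = 1.282 (power 90% → β = 0.1).
n = (3.523 × 8.46 / 2.18)² = 186.92
Round up: n = 187.

187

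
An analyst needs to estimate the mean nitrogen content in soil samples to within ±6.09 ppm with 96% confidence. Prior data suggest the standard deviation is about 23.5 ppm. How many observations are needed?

For a mean, the margin of error is E = z·σ/√n, so n = (zσ/E)².
At 96% confidence, z = 2.054.
n = (2.054 × 23.5 / 6.09)² = 62.82
Round up: n = 63.

63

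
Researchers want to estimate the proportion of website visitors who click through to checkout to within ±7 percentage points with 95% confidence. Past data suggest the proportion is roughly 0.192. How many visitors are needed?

122

For a proportion with margin E = 0.07 at 95% confidence, z = 1.960.
n = p̂(1−p̂)(z/E)² = 0.192 × 0.808 × (1.960/0.07)² = 121.63
Round up: n = 122.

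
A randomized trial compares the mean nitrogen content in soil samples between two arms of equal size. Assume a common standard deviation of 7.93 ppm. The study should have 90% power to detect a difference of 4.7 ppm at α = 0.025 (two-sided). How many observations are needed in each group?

71 per group

For two equal groups, n per group = 2·((z_{α/2} + z_β)·σ/δ)².
z_{α/2} = 2.241; z_β = 1.282 (power 90%).
n = 2 × (3.523 × 7.93 / 4.7)² = 2 × 35.33 = 70.66
Round up: n = 71 per group.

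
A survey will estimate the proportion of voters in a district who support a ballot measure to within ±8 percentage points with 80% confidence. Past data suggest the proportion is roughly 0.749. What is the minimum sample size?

For a proportion with margin E = 0.08 at 80% confidence, z = 1.282.
n = p̂(1−p̂)(z/E)² = 0.749 × 0.251 × (1.282/0.08)² = 48.28
Round up: n = 49.

n = 49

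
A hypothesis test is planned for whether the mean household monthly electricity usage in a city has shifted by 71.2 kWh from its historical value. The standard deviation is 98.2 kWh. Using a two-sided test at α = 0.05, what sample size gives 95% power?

25

For a one-sample z-test, n = ((z_{α/2} + z_β)·σ/δ)².
z_{α/2} = 1.960 (two-sided α = 0.05); z_β = 1.645 (power 95% → β = 0.05).
n = (3.605 × 98.2 / 71.2)² = 24.72
Round up: n = 25.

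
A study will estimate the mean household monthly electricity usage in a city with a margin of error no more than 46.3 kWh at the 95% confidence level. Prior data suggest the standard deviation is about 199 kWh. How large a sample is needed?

For a mean, the margin of error is E = z·σ/√n, so n = (zσ/E)².
At 95% confidence, z = 1.960.
n = (1.960 × 199 / 46.3)² = 70.97
Round up: n = 71.

n = 71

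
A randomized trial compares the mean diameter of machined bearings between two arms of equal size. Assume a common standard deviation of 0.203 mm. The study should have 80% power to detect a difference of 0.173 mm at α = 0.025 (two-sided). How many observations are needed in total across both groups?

For two equal groups, n per group = 2·((z_{α/2} + z_β)·σ/δ)².
z_{α/2} = 2.241; z_β = 0.842 (power 80%).
n = 2 × (3.083 × 0.203 / 0.173)² = 2 × 13.09 = 26.18
Round up: n = 27 per group.
Total across both groups: 2 × 27 = 54.

54 total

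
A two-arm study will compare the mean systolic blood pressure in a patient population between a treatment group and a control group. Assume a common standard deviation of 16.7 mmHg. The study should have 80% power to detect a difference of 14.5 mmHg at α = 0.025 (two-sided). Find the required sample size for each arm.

For two equal groups, n per group = 2·((z_{α/2} + z_β)·σ/δ)².
z_{α/2} = 2.241; z_β = 0.842 (power 80%).
n = 2 × (3.083 × 16.7 / 14.5)² = 2 × 12.61 = 25.22
Round up: n = 26 per group.

26 per group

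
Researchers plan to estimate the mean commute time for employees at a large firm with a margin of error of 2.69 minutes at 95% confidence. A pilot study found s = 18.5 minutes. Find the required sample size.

182

For a mean, the margin of error is E = z·σ/√n, so n = (zσ/E)².
At 95% confidence, z = 1.960.
n = (1.960 × 18.5 / 2.69)² = 181.70
Round up: n = 182.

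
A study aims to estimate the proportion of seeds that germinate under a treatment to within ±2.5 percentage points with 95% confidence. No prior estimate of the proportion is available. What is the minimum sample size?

1537

For a proportion with margin E = 0.025 at 95% confidence, z = 1.960.
With no prior estimate, use p = 0.5, which maximizes p(1−p) at 0.25.
n = 0.25 × (z/E)² = 0.25 × (1.960/0.025)² = 1536.64
Round up: n = 1537.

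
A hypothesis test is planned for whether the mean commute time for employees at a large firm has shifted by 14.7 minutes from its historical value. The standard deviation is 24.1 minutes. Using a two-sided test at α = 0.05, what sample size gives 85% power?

For a one-sample z-test, n = ((z_{α/2} + z_β)·σ/δ)².
z_{α/2} = 1.960 (two-sided α = 0.05); z_β = 1.036 (power 85% → β = 0.15).
n = (2.996 × 24.1 / 14.7)² = 24.13
Round up: n = 25.

25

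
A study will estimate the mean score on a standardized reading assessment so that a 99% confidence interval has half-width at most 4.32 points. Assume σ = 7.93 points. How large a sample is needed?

23

For a mean, the margin of error is E = z·σ/√n, so n = (zσ/E)².
At 99% confidence, z = 2.576.
n = (2.576 × 7.93 / 4.32)² = 22.36
Round up: n = 23.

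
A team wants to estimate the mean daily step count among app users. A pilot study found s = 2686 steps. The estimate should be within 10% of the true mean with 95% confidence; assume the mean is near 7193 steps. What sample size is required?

For a mean, the margin of error is E = z·σ/√n, so n = (zσ/E)².
At 95% confidence, z = 1.960.
E = 10% of 7193 = 719.3 steps.
n = (1.960 × 2686 / 719.3)² = 53.57
Round up: n = 54.

54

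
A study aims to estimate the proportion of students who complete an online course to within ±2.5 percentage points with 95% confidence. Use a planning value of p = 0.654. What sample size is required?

n = 1391

For a proportion with margin E = 0.025 at 95% confidence, z = 1.960.
n = p̂(1−p̂)(z/E)² = 0.654 × 0.346 × (1.960/0.025)² = 1390.87
Round up: n = 1391.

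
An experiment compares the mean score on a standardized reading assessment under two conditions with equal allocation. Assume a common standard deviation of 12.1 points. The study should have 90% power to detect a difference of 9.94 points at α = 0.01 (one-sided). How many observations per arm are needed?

39 per group

For two equal groups, n per group = 2·((z_α + z_β)·σ/δ)².
z_α = 2.326; z_β = 1.282 (power 90%).
n = 2 × (3.608 × 12.1 / 9.94)² = 2 × 19.29 = 38.58
Round up: n = 39 per group.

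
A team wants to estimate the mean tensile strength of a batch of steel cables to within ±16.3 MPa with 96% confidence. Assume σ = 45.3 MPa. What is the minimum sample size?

33

For a mean, the margin of error is E = z·σ/√n, so n = (zσ/E)².
At 96% confidence, z = 2.054.
n = (2.054 × 45.3 / 16.3)² = 32.59
Round up: n = 33.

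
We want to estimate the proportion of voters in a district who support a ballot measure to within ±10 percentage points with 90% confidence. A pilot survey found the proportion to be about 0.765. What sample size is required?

For a proportion with margin E = 0.1 at 90% confidence, z = 1.645.
n = p̂(1−p̂)(z/E)² = 0.765 × 0.235 × (1.645/0.1)² = 48.65
Round up: n = 49.

49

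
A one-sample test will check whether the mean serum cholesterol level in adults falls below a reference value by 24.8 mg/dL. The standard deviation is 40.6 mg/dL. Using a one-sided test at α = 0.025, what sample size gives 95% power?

35

For a one-sample z-test, n = ((z_α + z_β)·σ/δ)².
z_α = 1.960 (one-sided α = 0.025); z_β = 1.645 (power 95% → β = 0.05).
n = (3.605 × 40.6 / 24.8)² = 34.83
Round up: n = 35.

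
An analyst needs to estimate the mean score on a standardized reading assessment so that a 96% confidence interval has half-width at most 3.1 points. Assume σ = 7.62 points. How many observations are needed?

For a mean, the margin of error is E = z·σ/√n, so n = (zσ/E)².
At 96% confidence, z = 2.054.
n = (2.054 × 7.62 / 3.1)² = 25.49
Round up: n = 26.

26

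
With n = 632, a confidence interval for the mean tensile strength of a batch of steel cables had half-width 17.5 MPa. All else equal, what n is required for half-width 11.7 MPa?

1414

Margin of error scales as 1/√n, so n₂ = n₁·(E₁/E₂)².
n₂ = 632 × (17.5/11.7)² = 632 × 2.237 = 1413.78
Round up: n₂ = 1414.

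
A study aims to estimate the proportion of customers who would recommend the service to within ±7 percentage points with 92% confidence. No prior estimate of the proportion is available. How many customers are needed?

For a proportion with margin E = 0.07 at 92% confidence, z = 1.751.
With no prior estimate, use p = 0.5, which maximizes p(1−p) at 0.25.
n = 0.25 × (z/E)² = 0.25 × (1.751/0.07)² = 156.43
Round up: n = 157.

157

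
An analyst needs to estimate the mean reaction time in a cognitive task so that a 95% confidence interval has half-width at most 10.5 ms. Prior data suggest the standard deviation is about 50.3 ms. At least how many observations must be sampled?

n = 89

For a mean, the margin of error is E = z·σ/√n, so n = (zσ/E)².
At 95% confidence, z = 1.960.
n = (1.960 × 50.3 / 10.5)² = 88.16
Round up: n = 89.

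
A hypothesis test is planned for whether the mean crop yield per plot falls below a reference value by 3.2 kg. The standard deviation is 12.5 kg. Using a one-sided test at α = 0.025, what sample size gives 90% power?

For a one-sample z-test, n = ((z_α + z_β)·σ/δ)².
z_α = 1.960 (one-sided α = 0.025); z_β = 1.282 (power 90% → β = 0.1).
n = (3.242 × 12.5 / 3.2)² = 160.38
Round up: n = 161.

161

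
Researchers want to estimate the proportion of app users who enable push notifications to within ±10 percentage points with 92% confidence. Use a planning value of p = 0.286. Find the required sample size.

63

For a proportion with margin E = 0.1 at 92% confidence, z = 1.751.
n = p̂(1−p̂)(z/E)² = 0.286 × 0.714 × (1.751/0.1)² = 62.61
Round up: n = 63.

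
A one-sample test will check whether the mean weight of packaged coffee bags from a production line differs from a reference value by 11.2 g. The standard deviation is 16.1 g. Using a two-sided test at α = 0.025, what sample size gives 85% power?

For a one-sample z-test, n = ((z_{α/2} + z_β)·σ/δ)².
z_{α/2} = 2.241 (two-sided α = 0.025); z_β = 1.036 (power 85% → β = 0.15).
n = (3.277 × 16.1 / 11.2)² = 22.19
Round up: n = 23.

23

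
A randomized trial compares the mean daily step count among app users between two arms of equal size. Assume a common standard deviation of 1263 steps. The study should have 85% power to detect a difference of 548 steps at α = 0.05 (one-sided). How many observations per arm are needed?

For two equal groups, n per group = 2·((z_α + z_β)·σ/δ)².
z_α = 1.645; z_β = 1.036 (power 85%).
n = 2 × (2.681 × 1263 / 548)² = 2 × 38.18 = 76.36
Round up: n = 77 per group.

77 per group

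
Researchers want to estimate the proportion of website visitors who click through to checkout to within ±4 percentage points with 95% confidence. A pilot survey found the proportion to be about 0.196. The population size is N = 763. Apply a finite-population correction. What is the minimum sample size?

254

For a proportion with margin E = 0.04 at 95% confidence, z = 1.960.
n = p̂(1−p̂)(z/E)² = 0.196 × 0.804 × (1.960/0.04)² = 378.36 — call this n₀.
Finite-population correction with N = 763: n = n₀ / (1 + (n₀−1)/N) = 378.36 / 1.495 = 253.08
Round up: n = 254.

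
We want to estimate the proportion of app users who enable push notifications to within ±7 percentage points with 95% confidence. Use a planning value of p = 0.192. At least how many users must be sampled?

n = 122

For a proportion with margin E = 0.07 at 95% confidence, z = 1.960.
n = p̂(1−p̂)(z/E)² = 0.192 × 0.808 × (1.960/0.07)² = 121.63
Round up: n = 122.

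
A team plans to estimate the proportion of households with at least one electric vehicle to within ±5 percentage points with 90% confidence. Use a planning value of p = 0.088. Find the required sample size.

For a proportion with margin E = 0.05 at 90% confidence, z = 1.645.
n = p̂(1−p̂)(z/E)² = 0.088 × 0.912 × (1.645/0.05)² = 86.87
Round up: n = 87.

87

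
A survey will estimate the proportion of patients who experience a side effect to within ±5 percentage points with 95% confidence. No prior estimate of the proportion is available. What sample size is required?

For a proportion with margin E = 0.05 at 95% confidence, z = 1.960.
With no prior estimate, use p = 0.5, which maximizes p(1−p) at 0.25.
n = 0.25 × (z/E)² = 0.25 × (1.960/0.05)² = 384.16
Round up: n = 385.

385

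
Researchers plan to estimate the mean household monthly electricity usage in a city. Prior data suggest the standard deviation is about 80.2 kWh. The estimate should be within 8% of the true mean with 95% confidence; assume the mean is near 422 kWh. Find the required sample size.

n = 22

For a mean, the margin of error is E = z·σ/√n, so n = (zσ/E)².
At 95% confidence, z = 1.960.
E = 8% of 422 = 33.76 kWh.
n = (1.960 × 80.2 / 33.76)² = 21.68
Round up: n = 22.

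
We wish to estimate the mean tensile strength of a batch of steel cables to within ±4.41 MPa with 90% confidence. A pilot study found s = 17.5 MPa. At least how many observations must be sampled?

For a mean, the margin of error is E = z·σ/√n, so n = (zσ/E)².
At 90% confidence, z = 1.645.
n = (1.645 × 17.5 / 4.41)² = 42.61
Round up: n = 43.

43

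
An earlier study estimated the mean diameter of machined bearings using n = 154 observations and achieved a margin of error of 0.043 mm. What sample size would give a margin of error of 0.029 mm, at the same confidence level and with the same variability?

339

Margin of error scales as 1/√n, so n₂ = n₁·(E₁/E₂)².
n₂ = 154 × (0.043/0.029)² = 154 × 2.199 = 338.65
Round up: n₂ = 339.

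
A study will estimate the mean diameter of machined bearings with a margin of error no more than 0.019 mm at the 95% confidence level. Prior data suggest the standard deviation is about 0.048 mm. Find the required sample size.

For a mean, the margin of error is E = z·σ/√n, so n = (zσ/E)².
At 95% confidence, z = 1.960.
n = (1.960 × 0.048 / 0.019)² = 24.52
Round up: n = 25.

25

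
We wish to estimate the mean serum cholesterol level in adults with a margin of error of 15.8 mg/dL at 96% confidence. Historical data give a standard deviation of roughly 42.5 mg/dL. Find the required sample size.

For a mean, the margin of error is E = z·σ/√n, so n = (zσ/E)².
At 96% confidence, z = 2.054.
n = (2.054 × 42.5 / 15.8)² = 30.53
Round up: n = 31.

31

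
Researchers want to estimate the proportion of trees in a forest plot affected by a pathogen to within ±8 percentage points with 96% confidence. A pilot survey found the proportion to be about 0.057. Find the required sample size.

36

For a proportion with margin E = 0.08 at 96% confidence, z = 2.054.
n = p̂(1−p̂)(z/E)² = 0.057 × 0.943 × (2.054/0.08)² = 35.43
Round up: n = 36.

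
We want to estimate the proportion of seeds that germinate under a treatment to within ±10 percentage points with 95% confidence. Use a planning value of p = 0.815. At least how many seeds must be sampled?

For a proportion with margin E = 0.1 at 95% confidence, z = 1.960.
n = p̂(1−p̂)(z/E)² = 0.815 × 0.185 × (1.960/0.1)² = 57.92
Round up: n = 58.

n = 58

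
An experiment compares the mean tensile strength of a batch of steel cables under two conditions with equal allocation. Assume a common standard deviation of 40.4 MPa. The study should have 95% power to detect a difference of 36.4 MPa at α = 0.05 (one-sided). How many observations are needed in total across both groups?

For two equal groups, n per group = 2·((z_α + z_β)·σ/δ)².
z_α = 1.645; z_β = 1.645 (power 95%).
n = 2 × (3.290 × 40.4 / 36.4)² = 2 × 13.33 = 26.66
Round up: n = 27 per group.
Total across both groups: 2 × 27 = 54.

54 total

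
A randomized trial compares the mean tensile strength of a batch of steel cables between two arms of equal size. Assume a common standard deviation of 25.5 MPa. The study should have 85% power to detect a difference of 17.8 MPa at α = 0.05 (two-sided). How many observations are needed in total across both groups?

For two equal groups, n per group = 2·((z_{α/2} + z_β)·σ/δ)².
z_{α/2} = 1.960; z_β = 1.036 (power 85%).
n = 2 × (2.996 × 25.5 / 17.8)² = 2 × 18.42 = 36.84
Round up: n = 37 per group.
Total across both groups: 2 × 37 = 74.

74 total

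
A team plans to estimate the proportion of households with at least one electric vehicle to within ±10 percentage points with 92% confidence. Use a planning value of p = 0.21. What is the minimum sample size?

For a proportion with margin E = 0.1 at 92% confidence, z = 1.751.
n = p̂(1−p̂)(z/E)² = 0.21 × 0.79 × (1.751/0.1)² = 50.86
Round up: n = 51.

51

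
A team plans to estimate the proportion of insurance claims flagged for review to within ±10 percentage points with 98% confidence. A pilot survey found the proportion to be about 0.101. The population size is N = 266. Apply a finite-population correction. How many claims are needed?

42

For a proportion with margin E = 0.1 at 98% confidence, z = 2.326.
n = p̂(1−p̂)(z/E)² = 0.101 × 0.899 × (2.326/0.1)² = 49.12 — call this n₀.
Finite-population correction with N = 266: n = n₀ / (1 + (n₀−1)/N) = 49.12 / 1.181 = 41.59
Round up: n = 42.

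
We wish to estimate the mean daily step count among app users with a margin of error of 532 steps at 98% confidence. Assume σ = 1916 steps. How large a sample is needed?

For a mean, the margin of error is E = z·σ/√n, so n = (zσ/E)².
At 98% confidence, z = 2.326.
n = (2.326 × 1916 / 532)² = 70.18
Round up: n = 71.

n = 71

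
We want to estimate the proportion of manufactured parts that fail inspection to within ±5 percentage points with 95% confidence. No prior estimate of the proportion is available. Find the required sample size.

For a proportion with margin E = 0.05 at 95% confidence, z = 1.960.
With no prior estimate, use p = 0.5, which maximizes p(1−p) at 0.25.
n = 0.25 × (z/E)² = 0.25 × (1.960/0.05)² = 384.16
Round up: n = 385.

n = 385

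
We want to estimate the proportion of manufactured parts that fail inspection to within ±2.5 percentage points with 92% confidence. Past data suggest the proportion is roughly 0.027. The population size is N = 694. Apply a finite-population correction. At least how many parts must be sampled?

For a proportion with margin E = 0.025 at 92% confidence, z = 1.751.
n = p̂(1−p̂)(z/E)² = 0.027 × 0.973 × (1.751/0.025)² = 128.88 — call this n₀.
Finite-population correction with N = 694: n = n₀ / (1 + (n₀−1)/N) = 128.88 / 1.184 = 108.85
Round up: n = 109.

109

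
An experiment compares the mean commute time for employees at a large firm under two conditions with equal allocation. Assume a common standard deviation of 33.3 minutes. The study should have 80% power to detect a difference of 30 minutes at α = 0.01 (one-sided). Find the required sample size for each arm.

For two equal groups, n per group = 2·((z_α + z_β)·σ/δ)².
z_α = 2.326; z_β = 0.842 (power 80%).
n = 2 × (3.168 × 33.3 / 30)² = 2 × 12.37 = 24.74
Round up: n = 25 per group.

25 per group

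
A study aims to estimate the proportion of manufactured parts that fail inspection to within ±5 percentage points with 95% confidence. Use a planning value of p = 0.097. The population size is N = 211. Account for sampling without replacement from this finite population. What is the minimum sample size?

n = 83

For a proportion with margin E = 0.05 at 95% confidence, z = 1.960.
n = p̂(1−p̂)(z/E)² = 0.097 × 0.903 × (1.960/0.05)² = 134.60 — call this n₀.
Finite-population correction with N = 211: n = n₀ / (1 + (n₀−1)/N) = 134.60 / 1.633 = 82.42
Round up: n = 83.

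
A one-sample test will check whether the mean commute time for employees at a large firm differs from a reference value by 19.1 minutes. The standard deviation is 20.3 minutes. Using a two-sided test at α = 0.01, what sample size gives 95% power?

For a one-sample z-test, n = ((z_{α/2} + z_β)·σ/δ)².
z_{α/2} = 2.576 (two-sided α = 0.01); z_β = 1.645 (power 95% → β = 0.05).
n = (4.221 × 20.3 / 19.1)² = 20.13
Round up: n = 21.

21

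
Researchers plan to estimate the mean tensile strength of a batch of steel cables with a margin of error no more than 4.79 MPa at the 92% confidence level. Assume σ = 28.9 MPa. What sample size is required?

For a mean, the margin of error is E = z·σ/√n, so n = (zσ/E)².
At 92% confidence, z = 1.751.
n = (1.751 × 28.9 / 4.79)² = 111.61
Round up: n = 112.

112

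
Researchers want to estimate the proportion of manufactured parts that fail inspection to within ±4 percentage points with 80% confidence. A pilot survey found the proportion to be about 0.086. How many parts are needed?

For a proportion with margin E = 0.04 at 80% confidence, z = 1.282.
n = p̂(1−p̂)(z/E)² = 0.086 × 0.914 × (1.282/0.04)² = 80.74
Round up: n = 81.

n = 81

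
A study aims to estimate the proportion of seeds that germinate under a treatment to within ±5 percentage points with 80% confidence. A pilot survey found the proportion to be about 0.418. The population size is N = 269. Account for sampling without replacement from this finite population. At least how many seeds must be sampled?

101

For a proportion with margin E = 0.05 at 80% confidence, z = 1.282.
n = p̂(1−p̂)(z/E)² = 0.418 × 0.582 × (1.282/0.05)² = 159.93 — call this n₀.
Finite-population correction with N = 269: n = n₀ / (1 + (n₀−1)/N) = 159.93 / 1.591 = 100.52
Round up: n = 101.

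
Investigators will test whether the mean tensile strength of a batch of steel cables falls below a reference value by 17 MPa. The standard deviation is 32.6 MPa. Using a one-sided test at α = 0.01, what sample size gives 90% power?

n = 48

For a one-sample z-test, n = ((z_α + z_β)·σ/δ)².
z_α = 2.326 (one-sided α = 0.01); z_β = 1.282 (power 90% → β = 0.1).
n = (3.608 × 32.6 / 17)² = 47.87
Round up: n = 48.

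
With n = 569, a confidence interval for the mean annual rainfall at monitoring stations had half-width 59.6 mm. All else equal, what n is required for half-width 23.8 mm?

Margin of error scales as 1/√n, so n₂ = n₁·(E₁/E₂)².
n₂ = 569 × (59.6/23.8)² = 569 × 6.271 = 3568.20
Round up: n₂ = 3569.

3569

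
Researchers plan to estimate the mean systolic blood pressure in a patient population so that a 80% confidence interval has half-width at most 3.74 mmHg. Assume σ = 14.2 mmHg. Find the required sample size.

For a mean, the margin of error is E = z·σ/√n, so n = (zσ/E)².
At 80% confidence, z = 1.282.
n = (1.282 × 14.2 / 3.74)² = 23.69
Round up: n = 24.

24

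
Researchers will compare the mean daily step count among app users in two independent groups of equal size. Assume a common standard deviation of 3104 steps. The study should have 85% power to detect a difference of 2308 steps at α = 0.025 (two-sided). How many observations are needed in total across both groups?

For two equal groups, n per group = 2·((z_{α/2} + z_β)·σ/δ)².
z_{α/2} = 2.241; z_β = 1.036 (power 85%).
n = 2 × (3.277 × 3104 / 2308)² = 2 × 19.42 = 38.84
Round up: n = 39 per group.
Total across both groups: 2 × 39 = 78.

78 total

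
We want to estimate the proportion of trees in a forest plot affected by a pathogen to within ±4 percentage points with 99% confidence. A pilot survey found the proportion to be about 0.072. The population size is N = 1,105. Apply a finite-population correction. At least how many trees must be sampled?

For a proportion with margin E = 0.04 at 99% confidence, z = 2.576.
n = p̂(1−p̂)(z/E)² = 0.072 × 0.928 × (2.576/0.04)² = 277.11 — call this n₀.
Finite-population correction with N = 1,105: n = n₀ / (1 + (n₀−1)/N) = 277.11 / 1.25 = 221.69
Round up: n = 222.

222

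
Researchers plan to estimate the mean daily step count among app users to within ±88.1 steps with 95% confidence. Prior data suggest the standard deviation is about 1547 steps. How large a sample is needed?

For a mean, the margin of error is E = z·σ/√n, so n = (zσ/E)².
At 95% confidence, z = 1.960.
n = (1.960 × 1547 / 88.1)² = 1184.52
Round up: n = 1185.

1185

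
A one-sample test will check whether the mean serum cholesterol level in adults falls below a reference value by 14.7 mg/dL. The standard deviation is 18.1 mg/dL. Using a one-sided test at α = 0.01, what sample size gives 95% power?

For a one-sample z-test, n = ((z_α + z_β)·σ/δ)².
z_α = 2.326 (one-sided α = 0.01); z_β = 1.645 (power 95% → β = 0.05).
n = (3.971 × 18.1 / 14.7)² = 23.91
Round up: n = 24.

n = 24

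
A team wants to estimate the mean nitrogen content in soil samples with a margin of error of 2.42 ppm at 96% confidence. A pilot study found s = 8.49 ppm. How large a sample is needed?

n = 52

For a mean, the margin of error is E = z·σ/√n, so n = (zσ/E)².
At 96% confidence, z = 2.054.
n = (2.054 × 8.49 / 2.42)² = 51.93
Round up: n = 52.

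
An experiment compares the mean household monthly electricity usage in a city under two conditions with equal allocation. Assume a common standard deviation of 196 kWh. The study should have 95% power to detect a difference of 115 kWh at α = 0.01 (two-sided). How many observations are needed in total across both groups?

208 total

For two equal groups, n per group = 2·((z_{α/2} + z_β)·σ/δ)².
z_{α/2} = 2.576; z_β = 1.645 (power 95%).
n = 2 × (4.221 × 196 / 115)² = 2 × 51.75 = 103.50
Round up: n = 104 per group.
Total across both groups: 2 × 104 = 208.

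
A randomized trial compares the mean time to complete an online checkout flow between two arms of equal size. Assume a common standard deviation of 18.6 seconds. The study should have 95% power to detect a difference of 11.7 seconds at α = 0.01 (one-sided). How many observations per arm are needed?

80 per group

For two equal groups, n per group = 2·((z_α + z_β)·σ/δ)².
z_α = 2.326; z_β = 1.645 (power 95%).
n = 2 × (3.971 × 18.6 / 11.7)² = 2 × 39.85 = 79.70
Round up: n = 80 per group.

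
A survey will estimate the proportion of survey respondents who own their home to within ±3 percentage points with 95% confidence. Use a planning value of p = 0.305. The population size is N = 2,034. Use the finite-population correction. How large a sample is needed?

627

For a proportion with margin E = 0.03 at 95% confidence, z = 1.960.
n = p̂(1−p̂)(z/E)² = 0.305 × 0.695 × (1.960/0.03)² = 904.80 — call this n₀.
Finite-population correction with N = 2,034: n = n₀ / (1 + (n₀−1)/N) = 904.80 / 1.444 = 626.59
Round up: n = 627.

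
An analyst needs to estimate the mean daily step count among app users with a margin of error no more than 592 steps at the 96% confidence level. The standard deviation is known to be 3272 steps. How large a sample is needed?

For a mean, the margin of error is E = z·σ/√n, so n = (zσ/E)².
At 96% confidence, z = 2.054.
n = (2.054 × 3272 / 592)² = 128.88
Round up: n = 129.

129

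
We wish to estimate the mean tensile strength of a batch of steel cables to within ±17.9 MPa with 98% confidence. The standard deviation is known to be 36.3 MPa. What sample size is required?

For a mean, the margin of error is E = z·σ/√n, so n = (zσ/E)².
At 98% confidence, z = 2.326.
n = (2.326 × 36.3 / 17.9)² = 22.25
Round up: n = 23.

n = 23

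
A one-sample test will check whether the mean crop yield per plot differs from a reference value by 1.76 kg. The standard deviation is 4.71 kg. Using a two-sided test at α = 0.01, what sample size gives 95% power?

128

For a one-sample z-test, n = ((z_{α/2} + z_β)·σ/δ)².
z_{α/2} = 2.576 (two-sided α = 0.01); z_β = 1.645 (power 95% → β = 0.05).
n = (4.221 × 4.71 / 1.76)² = 127.60
Round up: n = 128.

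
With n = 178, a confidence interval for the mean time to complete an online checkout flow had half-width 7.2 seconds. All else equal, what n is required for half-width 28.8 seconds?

n = 12

Margin of error scales as 1/√n, so n₂ = n₁·(E₁/E₂)².
n₂ = 178 × (7.2/28.8)² = 178 × 0.0625 = 11.12
Round up: n₂ = 12.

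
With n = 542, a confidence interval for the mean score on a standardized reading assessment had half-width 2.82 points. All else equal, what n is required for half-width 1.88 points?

1220

Margin of error scales as 1/√n, so n₂ = n₁·(E₁/E₂)².
n₂ = 542 × (2.82/1.88)² = 542 × 2.25 = 1219.50
Round up: n₂ = 1220.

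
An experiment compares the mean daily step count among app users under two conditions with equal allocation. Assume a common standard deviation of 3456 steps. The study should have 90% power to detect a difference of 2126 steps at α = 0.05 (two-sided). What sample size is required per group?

56 per group

For two equal groups, n per group = 2·((z_{α/2} + z_β)·σ/δ)².
z_{α/2} = 1.960; z_β = 1.282 (power 90%).
n = 2 × (3.242 × 3456 / 2126)² = 2 × 27.77 = 55.54
Round up: n = 56 per group.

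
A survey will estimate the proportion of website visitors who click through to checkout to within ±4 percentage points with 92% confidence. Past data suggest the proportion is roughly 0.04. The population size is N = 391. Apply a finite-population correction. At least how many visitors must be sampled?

63

For a proportion with margin E = 0.04 at 92% confidence, z = 1.751.
n = p̂(1−p̂)(z/E)² = 0.04 × 0.96 × (1.751/0.04)² = 73.58 — call this n₀.
Finite-population correction with N = 391: n = n₀ / (1 + (n₀−1)/N) = 73.58 / 1.186 = 62.04
Round up: n = 63.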